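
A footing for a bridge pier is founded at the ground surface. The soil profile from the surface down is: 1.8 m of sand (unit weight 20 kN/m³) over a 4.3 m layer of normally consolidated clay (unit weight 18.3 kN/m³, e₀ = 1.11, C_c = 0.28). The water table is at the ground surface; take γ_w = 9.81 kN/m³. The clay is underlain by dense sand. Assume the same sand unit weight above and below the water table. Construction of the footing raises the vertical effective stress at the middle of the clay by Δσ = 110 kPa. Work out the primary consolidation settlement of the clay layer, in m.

S_c ≈ 0.344 m

Mid-depth of clay below the ground surface: z = 1.8 + 4.3/2 = 3.95 m.
Total vertical stress at mid-clay: σ_v = 20×1.8 + 18.3×2.15 = 75.345 kPa.
Pore pressure: u = 9.81×(3.95 − 0) = 38.75 kPa.
Initial effective stress: σ'_0 = σ_v − u = 75.345 − 38.75 = 36.595 kPa.
Final effective stress: σ'_f = σ'_0 + Δσ = 36.595 + 110 = 146.59 kPa.
Normally consolidated clay, so the full stress increment lies on the virgin compression line:
S_c = C_c·H/(1+e₀)·log₁₀(σ'_f/σ'_0) = 0.28×4.3/(1+1.11)×log₁₀(146.59/36.595)
    = 0.57062 × 0.60268 = 0.3439 m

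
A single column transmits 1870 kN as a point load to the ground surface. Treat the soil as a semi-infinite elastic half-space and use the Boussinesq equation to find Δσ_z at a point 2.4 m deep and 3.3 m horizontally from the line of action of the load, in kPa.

Boussinesq vertical stress below a point load on an elastic half-space:
Δσ_z = 3P/(2πz²) · [1 + (r/z)²]^(−5/2)
r/z = 3.3/2.4 = 1.375; [1+(r/z)²]^(−5/2) = 0.070392.
Δσ_z = 3×1870/(2π×2.4²) × 0.070392 = 155.01 × 0.070392 = 10.91 kPa

Δσ_z ≈ 10.9 kPa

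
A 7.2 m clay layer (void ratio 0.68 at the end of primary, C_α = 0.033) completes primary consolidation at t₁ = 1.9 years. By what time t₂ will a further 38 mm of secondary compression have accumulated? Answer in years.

t₂ ≈ 3.53 years

S_s = C_α·H/(1+e_p)·log₁₀(t₂/t₁) ⇒ log₁₀(t₂/t₁) = S_s·(1+e_p)/(C_α·H).
log₁₀(t₂/t₁) = 0.038 × (1+0.68) / (0.033×7.2) = 0.2687
t₂ = t₁ × 10^0.2687 = 1.9 × 1.856 = 3.527 years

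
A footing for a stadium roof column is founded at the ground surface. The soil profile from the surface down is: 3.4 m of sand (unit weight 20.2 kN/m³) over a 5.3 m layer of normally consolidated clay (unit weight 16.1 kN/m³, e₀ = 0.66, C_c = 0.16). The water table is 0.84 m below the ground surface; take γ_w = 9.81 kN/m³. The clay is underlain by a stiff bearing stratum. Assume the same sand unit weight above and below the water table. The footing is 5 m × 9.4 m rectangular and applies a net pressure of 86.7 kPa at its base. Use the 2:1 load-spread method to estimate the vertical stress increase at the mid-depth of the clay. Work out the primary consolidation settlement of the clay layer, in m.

Mid-depth of clay below the ground surface: z = 3.4 + 5.3/2 = 6.05 m.
Total vertical stress at mid-clay: σ_v = 20.2×3.4 + 16.1×2.65 = 111.34 kPa.
Pore pressure: u = 9.81×(6.05 − 0.84) = 51.11 kPa.
Initial effective stress: σ'_0 = σ_v − u = 111.34 − 51.11 = 60.23 kPa.
Stress increase at mid-clay by the 2:1 spreading method:
Δσ = qBL/((B+z)(L+z)) = 86.7×5×9.4/((5+6.05)(9.4+6.05)) = 23.869 kPa
Final effective stress: σ'_f = σ'_0 + Δσ = 60.23 + 23.869 = 84.099 kPa.
Normally consolidated clay, so the full stress increment lies on the virgin compression line:
S_c = C_c·H/(1+e₀)·log₁₀(σ'_f/σ'_0) = 0.16×5.3/(1+0.66)×log₁₀(84.099/60.23)
    = 0.51084 × 0.14498 = 0.07406 m

S_c ≈ 0.0741 m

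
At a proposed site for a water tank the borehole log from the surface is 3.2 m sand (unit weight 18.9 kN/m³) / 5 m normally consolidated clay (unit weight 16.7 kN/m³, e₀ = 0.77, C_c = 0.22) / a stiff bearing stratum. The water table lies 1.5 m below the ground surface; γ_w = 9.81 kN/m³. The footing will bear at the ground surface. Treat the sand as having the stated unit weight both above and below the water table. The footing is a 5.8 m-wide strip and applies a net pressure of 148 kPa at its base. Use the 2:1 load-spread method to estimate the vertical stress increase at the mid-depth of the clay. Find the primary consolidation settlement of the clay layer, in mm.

S_c ≈ 216 mm

Mid-depth of clay below the ground surface: z = 3.2 + 5/2 = 5.7 m.
Total vertical stress at mid-clay: σ_v = 18.9×3.2 + 16.7×2.5 = 102.23 kPa.
Pore pressure: u = 9.81×(5.7 − 1.5) = 41.202 kPa.
Initial effective stress: σ'_0 = σ_v − u = 102.23 − 41.202 = 61.028 kPa.
Stress increase at mid-clay by the 2:1 spreading method:
Δσ = qB/(B+z) = 148×5.8/(5.8+5.7) = 74.643 kPa
Final effective stress: σ'_f = σ'_0 + Δσ = 61.028 + 74.643 = 135.67 kPa.
Normally consolidated clay, so the full stress increment lies on the virgin compression line:
S_c = C_c·H/(1+e₀)·log₁₀(σ'_f/σ'_0) = 0.22×5/(1+0.77)×log₁₀(135.67/61.028)
    = 0.62147 × 0.34695 = 0.2156 m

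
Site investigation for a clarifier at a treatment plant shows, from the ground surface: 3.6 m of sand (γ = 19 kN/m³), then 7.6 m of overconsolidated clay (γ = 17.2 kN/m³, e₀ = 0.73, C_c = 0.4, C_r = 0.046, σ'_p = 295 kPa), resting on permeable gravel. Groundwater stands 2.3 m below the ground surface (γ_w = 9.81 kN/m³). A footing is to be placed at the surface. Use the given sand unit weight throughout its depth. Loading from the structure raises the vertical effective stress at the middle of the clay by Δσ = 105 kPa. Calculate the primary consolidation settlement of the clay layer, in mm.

S_c ≈ 71.3 mm

Mid-depth of clay below the ground surface: z = 3.6 + 7.6/2 = 7.4 m.
Total vertical stress at mid-clay: σ_v = 19×3.6 + 17.2×3.8 = 133.76 kPa.
Pore pressure: u = 9.81×(7.4 − 2.3) = 50.031 kPa.
Initial effective stress: σ'_0 = σ_v − u = 133.76 − 50.031 = 83.729 kPa.
Final effective stress: σ'_f = 83.729 + 105 = 188.73 kPa.
σ'_f = 188.73 ≤ σ'_p = 295 kPa, so the clay remains overconsolidated and only the recompression index applies:
S_c = C_r·H/(1+e₀)·log₁₀(σ'_f/σ'_0) = 0.046×7.6/1.73×log₁₀(188.73/83.729)
    = 0.20208 × 0.35297 = 0.07133 m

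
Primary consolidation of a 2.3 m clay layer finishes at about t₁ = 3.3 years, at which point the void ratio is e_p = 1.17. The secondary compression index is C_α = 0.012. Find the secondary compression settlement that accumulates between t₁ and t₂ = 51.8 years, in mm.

Secondary compression: S_s = C_α·H/(1+e_p)·log₁₀(t₂/t₁)
S_s = 0.012×2.3/(1+1.17)×log₁₀(51.8/3.3)
    = 0.01272 × 1.196 = 0.01521 m

S_s ≈ 15.2 mm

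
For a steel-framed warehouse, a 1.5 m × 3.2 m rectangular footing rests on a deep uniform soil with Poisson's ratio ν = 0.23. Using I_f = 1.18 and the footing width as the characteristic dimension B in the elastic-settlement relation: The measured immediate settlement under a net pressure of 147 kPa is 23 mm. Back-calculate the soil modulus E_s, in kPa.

S_e = q·B·(1−ν²)/E_s · I_f  ⇒  E_s = q·B·(1−ν²)·I_f / S_e.
E_s = 147 × 1.5 × 0.9471 × 1.18 / 0.023 = 10710 kPa

E_s ≈ 10700 kPa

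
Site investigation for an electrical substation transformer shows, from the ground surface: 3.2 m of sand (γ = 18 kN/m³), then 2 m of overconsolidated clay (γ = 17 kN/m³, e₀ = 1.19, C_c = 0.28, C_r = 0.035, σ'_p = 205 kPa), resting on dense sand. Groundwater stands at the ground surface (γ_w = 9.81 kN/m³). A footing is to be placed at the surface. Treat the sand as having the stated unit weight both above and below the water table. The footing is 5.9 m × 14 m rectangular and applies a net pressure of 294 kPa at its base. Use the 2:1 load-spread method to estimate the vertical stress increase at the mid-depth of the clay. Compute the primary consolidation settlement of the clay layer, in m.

Mid-depth of clay below the ground surface: z = 3.2 + 2/2 = 4.2 m.
Total vertical stress at mid-clay: σ_v = 18×3.2 + 17×1 = 74.6 kPa.
Pore pressure: u = 9.81×(4.2 − 0) = 41.202 kPa.
Initial effective stress: σ'_0 = σ_v − u = 74.6 − 41.202 = 33.398 kPa.
Stress increase at mid-clay by the 2:1 spreading method:
Δσ = qBL/((B+z)(L+z)) = 294×5.9×14/((5.9+4.2)(14+4.2)) = 132.11 kPa
Final effective stress: σ'_f = 33.398 + 132.11 = 165.51 kPa.
σ'_f = 165.51 ≤ σ'_p = 205 kPa, so the clay remains overconsolidated and only the recompression index applies:
S_c = C_r·H/(1+e₀)·log₁₀(σ'_f/σ'_0) = 0.035×2/2.19×log₁₀(165.51/33.398)
    = 0.031963 × 0.6951 = 0.02222 m

S_c ≈ 0.0222 m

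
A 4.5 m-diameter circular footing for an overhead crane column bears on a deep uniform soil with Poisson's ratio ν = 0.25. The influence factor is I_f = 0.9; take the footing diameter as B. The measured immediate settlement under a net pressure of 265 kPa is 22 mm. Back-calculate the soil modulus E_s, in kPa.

E_s ≈ 45700 kPa

S_e = q·B·(1−ν²)/E_s · I_f  ⇒  E_s = q·B·(1−ν²)·I_f / S_e.
E_s = 265 × 4.5 × 0.9375 × 0.9 / 0.022 = 45740 kPa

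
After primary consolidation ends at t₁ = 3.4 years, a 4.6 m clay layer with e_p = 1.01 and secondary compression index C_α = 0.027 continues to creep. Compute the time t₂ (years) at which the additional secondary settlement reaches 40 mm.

t₂ ≈ 15.1 years

S_s = C_α·H/(1+e_p)·log₁₀(t₂/t₁) ⇒ log₁₀(t₂/t₁) = S_s·(1+e_p)/(C_α·H).
log₁₀(t₂/t₁) = 0.04 × (1+1.01) / (0.027×4.6) = 0.6473
t₂ = t₁ × 10^0.6473 = 3.4 × 4.44 = 15.09 years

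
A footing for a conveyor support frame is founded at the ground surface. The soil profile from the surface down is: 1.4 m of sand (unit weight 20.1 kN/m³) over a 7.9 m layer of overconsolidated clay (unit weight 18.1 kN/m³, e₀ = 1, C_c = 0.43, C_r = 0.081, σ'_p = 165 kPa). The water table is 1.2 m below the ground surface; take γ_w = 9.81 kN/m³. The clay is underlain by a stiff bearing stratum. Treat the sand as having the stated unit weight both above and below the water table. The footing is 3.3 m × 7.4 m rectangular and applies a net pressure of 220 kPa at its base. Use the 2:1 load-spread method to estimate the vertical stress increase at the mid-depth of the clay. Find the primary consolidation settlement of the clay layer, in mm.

Mid-depth of clay below the ground surface: z = 1.4 + 7.9/2 = 5.35 m.
Total vertical stress at mid-clay: σ_v = 20.1×1.4 + 18.1×3.95 = 99.635 kPa.
Pore pressure: u = 9.81×(5.35 − 1.2) = 40.712 kPa.
Initial effective stress: σ'_0 = σ_v − u = 99.635 − 40.712 = 58.923 kPa.
Stress increase at mid-clay by the 2:1 spreading method:
Δσ = qBL/((B+z)(L+z)) = 220×3.3×7.4/((3.3+5.35)(7.4+5.35)) = 48.713 kPa
Final effective stress: σ'_f = 58.923 + 48.713 = 107.64 kPa.
σ'_f = 107.64 ≤ σ'_p = 165 kPa, so the clay remains overconsolidated and only the recompression index applies:
S_c = C_r·H/(1+e₀)·log₁₀(σ'_f/σ'_0) = 0.081×7.9/2×log₁₀(107.64/58.923)
    = 0.31995 × 0.26169 = 0.08373 m

S_c ≈ 83.7 mm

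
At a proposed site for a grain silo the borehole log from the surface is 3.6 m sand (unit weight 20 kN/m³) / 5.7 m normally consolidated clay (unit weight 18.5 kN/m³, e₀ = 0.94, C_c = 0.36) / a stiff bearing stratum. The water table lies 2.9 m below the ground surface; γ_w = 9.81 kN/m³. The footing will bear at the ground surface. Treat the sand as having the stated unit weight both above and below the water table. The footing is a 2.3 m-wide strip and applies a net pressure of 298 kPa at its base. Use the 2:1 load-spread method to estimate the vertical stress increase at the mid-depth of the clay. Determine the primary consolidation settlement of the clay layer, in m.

S_c ≈ 0.288 m

Mid-depth of clay below the ground surface: z = 3.6 + 5.7/2 = 6.45 m.
Total vertical stress at mid-clay: σ_v = 20×3.6 + 18.5×2.85 = 124.72 kPa.
Pore pressure: u = 9.81×(6.45 − 2.9) = 34.825 kPa.
Initial effective stress: σ'_0 = σ_v − u = 124.72 − 34.825 = 89.895 kPa.
Stress increase at mid-clay by the 2:1 spreading method:
Δσ = qB/(B+z) = 298×2.3/(2.3+6.45) = 78.331 kPa
Final effective stress: σ'_f = σ'_0 + Δσ = 89.895 + 78.331 = 168.23 kPa.
Normally consolidated clay, so the full stress increment lies on the virgin compression line:
S_c = C_c·H/(1+e₀)·log₁₀(σ'_f/σ'_0) = 0.36×5.7/(1+0.94)×log₁₀(168.23/89.895)
    = 1.0577 × 0.27217 = 0.2879 m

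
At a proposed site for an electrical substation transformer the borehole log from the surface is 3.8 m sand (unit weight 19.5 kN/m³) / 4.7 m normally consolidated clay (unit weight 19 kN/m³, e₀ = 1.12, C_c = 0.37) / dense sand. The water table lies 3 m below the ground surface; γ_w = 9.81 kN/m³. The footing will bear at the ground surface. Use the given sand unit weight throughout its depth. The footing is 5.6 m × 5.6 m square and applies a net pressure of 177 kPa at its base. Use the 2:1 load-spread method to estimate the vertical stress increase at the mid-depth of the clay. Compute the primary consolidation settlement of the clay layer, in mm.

S_c ≈ 134 mm

Mid-depth of clay below the ground surface: z = 3.8 + 4.7/2 = 6.15 m.
Total vertical stress at mid-clay: σ_v = 19.5×3.8 + 19×2.35 = 118.75 kPa.
Pore pressure: u = 9.81×(6.15 − 3) = 30.902 kPa.
Initial effective stress: σ'_0 = σ_v − u = 118.75 − 30.902 = 87.848 kPa.
Stress increase at mid-clay by the 2:1 spreading method:
Δσ = qBL/((B+z)(L+z)) = 177×5.6×5.6/((5.6+6.15)(5.6+6.15)) = 40.204 kPa
Final effective stress: σ'_f = σ'_0 + Δσ = 87.848 + 40.204 = 128.05 kPa.
Normally consolidated clay, so the full stress increment lies on the virgin compression line:
S_c = C_c·H/(1+e₀)·log₁₀(σ'_f/σ'_0) = 0.37×4.7/(1+1.12)×log₁₀(128.05/87.848)
    = 0.82028 × 0.16365 = 0.1342 m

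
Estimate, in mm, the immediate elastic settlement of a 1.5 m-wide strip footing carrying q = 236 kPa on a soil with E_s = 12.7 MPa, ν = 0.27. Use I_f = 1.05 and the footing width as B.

S_e ≈ 27.1 mm

Immediate (elastic) settlement: S_e = q·B·(1−ν²)/E_s · I_f.
E_s = 12.7 MPa = 12700 kPa.
S_e = 236 × 1.5 × (1 − 0.27²) / 12700 × 1.05
    = 236 × 1.5 × 0.9271 / 12700 × 1.05
    = 0.02713 m = 27.13 mm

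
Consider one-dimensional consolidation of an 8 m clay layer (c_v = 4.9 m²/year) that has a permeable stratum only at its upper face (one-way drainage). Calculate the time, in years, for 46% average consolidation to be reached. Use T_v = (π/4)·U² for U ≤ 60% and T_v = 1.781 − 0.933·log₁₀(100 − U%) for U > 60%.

t ≈ 2.17 years

Drainage path length: H_d = H = 8 m (single drainage).
U ≤ 60%: T_v = (π/4)·U² = (π/4)×0.46² = 0.16619.
t = T_v·H_d²/c_v = 0.16619×8²/4.9 = 2.171 years.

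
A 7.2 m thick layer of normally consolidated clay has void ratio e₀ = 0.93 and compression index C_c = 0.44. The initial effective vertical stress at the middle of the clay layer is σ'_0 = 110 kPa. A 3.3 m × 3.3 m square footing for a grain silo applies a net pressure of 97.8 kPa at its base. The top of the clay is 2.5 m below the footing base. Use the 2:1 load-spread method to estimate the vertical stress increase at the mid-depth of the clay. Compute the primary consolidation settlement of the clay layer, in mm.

Mid-depth of clay below the footing base: z = 2.5 + 7.2/2 = 6.1 m.
Stress increase at mid-clay by the 2:1 spreading method:
Δσ = qBL/((B+z)(L+z)) = 97.8×3.3×3.3/((3.3+6.1)(3.3+6.1)) = 12.053 kPa
Final effective stress: σ'_f = σ'_0 + Δσ = 110 + 12.053 = 122.05 kPa.
Normally consolidated clay, so the full stress increment lies on the virgin compression line:
S_c = C_c·H/(1+e₀)·log₁₀(σ'_f/σ'_0) = 0.44×7.2/(1+0.93)×log₁₀(122.05/110)
    = 1.6415 × 0.045145 = 0.07411 m

S_c ≈ 74.1 mm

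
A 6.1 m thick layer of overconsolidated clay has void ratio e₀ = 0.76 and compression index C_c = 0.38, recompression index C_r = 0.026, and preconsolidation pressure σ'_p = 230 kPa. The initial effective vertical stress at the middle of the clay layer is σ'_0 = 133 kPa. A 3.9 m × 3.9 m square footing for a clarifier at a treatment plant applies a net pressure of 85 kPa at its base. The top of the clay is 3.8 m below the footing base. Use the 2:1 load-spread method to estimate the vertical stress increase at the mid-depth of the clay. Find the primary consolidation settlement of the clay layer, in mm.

Mid-depth of clay below the footing base: z = 3.8 + 6.1/2 = 6.85 m.
Stress increase at mid-clay by the 2:1 spreading method:
Δσ = qBL/((B+z)(L+z)) = 85×3.9×3.9/((3.9+6.85)(3.9+6.85)) = 11.187 kPa
Final effective stress: σ'_f = 133 + 11.187 = 144.19 kPa.
σ'_f = 144.19 ≤ σ'_p = 230 kPa, so the clay remains overconsolidated and only the recompression index applies:
S_c = C_r·H/(1+e₀)·log₁₀(σ'_f/σ'_0) = 0.026×6.1/1.76×log₁₀(144.19/133)
    = 0.090113 × 0.035084 = 0.003162 m

S_c ≈ 3.16 mm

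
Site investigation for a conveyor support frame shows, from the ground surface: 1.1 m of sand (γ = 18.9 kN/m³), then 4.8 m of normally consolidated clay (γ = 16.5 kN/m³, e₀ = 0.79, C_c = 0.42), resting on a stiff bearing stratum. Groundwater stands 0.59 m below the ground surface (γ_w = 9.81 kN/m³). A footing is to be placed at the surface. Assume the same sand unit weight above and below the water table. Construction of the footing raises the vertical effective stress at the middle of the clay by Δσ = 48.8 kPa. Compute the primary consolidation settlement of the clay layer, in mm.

Mid-depth of clay below the ground surface: z = 1.1 + 4.8/2 = 3.5 m.
Total vertical stress at mid-clay: σ_v = 18.9×1.1 + 16.5×2.4 = 60.39 kPa.
Pore pressure: u = 9.81×(3.5 − 0.59) = 28.547 kPa.
Initial effective stress: σ'_0 = σ_v − u = 60.39 − 28.547 = 31.843 kPa.
Final effective stress: σ'_f = σ'_0 + Δσ = 31.843 + 48.8 = 80.643 kPa.
Normally consolidated clay, so the full stress increment lies on the virgin compression line:
S_c = C_c·H/(1+e₀)·log₁₀(σ'_f/σ'_0) = 0.42×4.8/(1+0.79)×log₁₀(80.643/31.843)
    = 1.1263 × 0.40355 = 0.4545 m

S_c ≈ 455 mm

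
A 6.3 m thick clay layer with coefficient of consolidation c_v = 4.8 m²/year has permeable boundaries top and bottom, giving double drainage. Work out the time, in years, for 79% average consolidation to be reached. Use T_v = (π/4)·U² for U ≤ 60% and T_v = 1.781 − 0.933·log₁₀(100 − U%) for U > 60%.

Drainage path length: H_d = H/2 = 3.15 m (double drainage).
U > 60%: T_v = 1.781 − 0.933·log₁₀(100 − 79) = 0.54737.
t = T_v·H_d²/c_v = 0.54737×3.15²/4.8 = 1.132 years.

t ≈ 1.13 years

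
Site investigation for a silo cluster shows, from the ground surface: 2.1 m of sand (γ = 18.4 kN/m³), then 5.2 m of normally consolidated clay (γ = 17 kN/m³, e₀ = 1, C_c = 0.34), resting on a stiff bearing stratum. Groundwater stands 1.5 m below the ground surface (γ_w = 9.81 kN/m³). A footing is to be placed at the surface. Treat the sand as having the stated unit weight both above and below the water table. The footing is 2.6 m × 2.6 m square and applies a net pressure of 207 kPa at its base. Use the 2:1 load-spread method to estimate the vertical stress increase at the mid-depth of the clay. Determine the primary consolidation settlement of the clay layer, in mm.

Mid-depth of clay below the ground surface: z = 2.1 + 5.2/2 = 4.7 m.
Total vertical stress at mid-clay: σ_v = 18.4×2.1 + 17×2.6 = 82.84 kPa.
Pore pressure: u = 9.81×(4.7 − 1.5) = 31.392 kPa.
Initial effective stress: σ'_0 = σ_v − u = 82.84 − 31.392 = 51.448 kPa.
Stress increase at mid-clay by the 2:1 spreading method:
Δσ = qBL/((B+z)(L+z)) = 207×2.6×2.6/((2.6+4.7)(2.6+4.7)) = 26.259 kPa
Final effective stress: σ'_f = σ'_0 + Δσ = 51.448 + 26.259 = 77.707 kPa.
Normally consolidated clay, so the full stress increment lies on the virgin compression line:
S_c = C_c·H/(1+e₀)·log₁₀(σ'_f/σ'_0) = 0.34×5.2/(1+1)×log₁₀(77.707/51.448)
    = 0.884 × 0.17909 = 0.1583 m

S_c ≈ 158 mm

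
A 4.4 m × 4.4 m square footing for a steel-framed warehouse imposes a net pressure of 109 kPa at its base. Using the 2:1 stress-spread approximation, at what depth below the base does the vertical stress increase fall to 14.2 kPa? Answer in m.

2:1 spreading — at depth z the loaded area has grown by z in each plan dimension:
qB²/(B+z)² = Δσ_z ⇒ z = B(√(q/Δσ_z) − 1) = 4.4×(√(109/14.2) − 1) = 7.791 m

z ≈ 7.79 m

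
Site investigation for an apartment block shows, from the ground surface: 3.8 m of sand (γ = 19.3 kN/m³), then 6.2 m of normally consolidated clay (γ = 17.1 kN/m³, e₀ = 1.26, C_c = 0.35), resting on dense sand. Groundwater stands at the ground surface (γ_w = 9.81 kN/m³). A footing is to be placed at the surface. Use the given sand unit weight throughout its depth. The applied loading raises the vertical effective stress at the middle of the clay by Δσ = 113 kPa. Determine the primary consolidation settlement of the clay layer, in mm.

Mid-depth of clay below the ground surface: z = 3.8 + 6.2/2 = 6.9 m.
Total vertical stress at mid-clay: σ_v = 19.3×3.8 + 17.1×3.1 = 126.35 kPa.
Pore pressure: u = 9.81×(6.9 − 0) = 67.689 kPa.
Initial effective stress: σ'_0 = σ_v − u = 126.35 − 67.689 = 58.661 kPa.
Final effective stress: σ'_f = σ'_0 + Δσ = 58.661 + 113 = 171.66 kPa.
Normally consolidated clay, so the full stress increment lies on the virgin compression line:
S_c = C_c·H/(1+e₀)·log₁₀(σ'_f/σ'_0) = 0.35×6.2/(1+1.26)×log₁₀(171.66/58.661)
    = 0.96018 × 0.46632 = 0.4478 m

S_c ≈ 448 mm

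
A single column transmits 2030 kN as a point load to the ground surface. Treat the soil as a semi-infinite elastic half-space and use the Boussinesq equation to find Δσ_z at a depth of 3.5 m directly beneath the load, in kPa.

Boussinesq vertical stress below a point load on an elastic half-space:
Δσ_z = 3P/(2πz²) · [1 + (r/z)²]^(−5/2)
r/z = 0/3.5 = 0; [1+(r/z)²]^(−5/2) = 1.
Δσ_z = 3×2030/(2π×3.5²) × 1 = 79.123 × 1 = 79.12 kPa

Δσ_z ≈ 79.1 kPa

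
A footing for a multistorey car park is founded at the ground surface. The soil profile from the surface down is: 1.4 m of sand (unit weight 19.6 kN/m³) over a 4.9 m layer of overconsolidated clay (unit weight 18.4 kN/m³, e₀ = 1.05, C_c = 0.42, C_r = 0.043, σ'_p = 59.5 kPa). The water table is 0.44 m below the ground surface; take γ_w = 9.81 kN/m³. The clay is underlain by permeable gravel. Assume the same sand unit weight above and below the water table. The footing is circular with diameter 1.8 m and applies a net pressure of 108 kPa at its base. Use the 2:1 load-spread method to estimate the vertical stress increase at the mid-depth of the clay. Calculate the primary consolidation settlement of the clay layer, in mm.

Mid-depth of clay below the ground surface: z = 1.4 + 4.9/2 = 3.85 m.
Total vertical stress at mid-clay: σ_v = 19.6×1.4 + 18.4×2.45 = 72.52 kPa.
Pore pressure: u = 9.81×(3.85 − 0.44) = 33.452 kPa.
Initial effective stress: σ'_0 = σ_v − u = 72.52 − 33.452 = 39.068 kPa.
Stress increase at mid-clay by the 2:1 spreading method:
Δσ ≈ qD²/(D+z)² = 108×1.8²/(1.8+3.85)² = 10.962 kPa
Final effective stress: σ'_f = 39.068 + 10.962 = 50.03 kPa.
σ'_f = 50.03 ≤ σ'_p = 59.5 kPa, so the clay remains overconsolidated and only the recompression index applies:
S_c = C_r·H/(1+e₀)·log₁₀(σ'_f/σ'_0) = 0.043×4.9/2.05×log₁₀(50.03/39.068)
    = 0.10278 × 0.10741 = 0.01104 m

S_c ≈ 11 mm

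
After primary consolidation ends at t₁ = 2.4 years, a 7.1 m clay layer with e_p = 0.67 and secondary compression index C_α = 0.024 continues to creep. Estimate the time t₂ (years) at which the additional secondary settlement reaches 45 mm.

S_s = C_α·H/(1+e_p)·log₁₀(t₂/t₁) ⇒ log₁₀(t₂/t₁) = S_s·(1+e_p)/(C_α·H).
log₁₀(t₂/t₁) = 0.045 × (1+0.67) / (0.024×7.1) = 0.441
t₂ = t₁ × 10^0.441 = 2.4 × 2.761 = 6.626 years

t₂ ≈ 6.63 years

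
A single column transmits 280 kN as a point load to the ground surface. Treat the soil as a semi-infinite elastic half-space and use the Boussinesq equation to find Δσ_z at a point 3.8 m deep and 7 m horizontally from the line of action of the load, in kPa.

Δσ_z ≈ 0.229 kPa

Boussinesq vertical stress below a point load on an elastic half-space:
Δσ_z = 3P/(2πz²) · [1 + (r/z)²]^(−5/2)
r/z = 7/3.8 = 1.8421; [1+(r/z)²]^(−5/2) = 0.024718.
Δσ_z = 3×280/(2π×3.8²) × 0.024718 = 9.2583 × 0.024718 = 0.2288 kPa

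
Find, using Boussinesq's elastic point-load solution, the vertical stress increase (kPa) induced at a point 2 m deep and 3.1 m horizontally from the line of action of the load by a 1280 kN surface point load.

Boussinesq vertical stress below a point load on an elastic half-space:
Δσ_z = 3P/(2πz²) · [1 + (r/z)²]^(−5/2)
r/z = 3.1/2 = 1.55; [1+(r/z)²]^(−5/2) = 0.046828.
Δσ_z = 3×1280/(2π×2²) × 0.046828 = 152.79 × 0.046828 = 7.155 kPa

Δσ_z ≈ 7.15 kPa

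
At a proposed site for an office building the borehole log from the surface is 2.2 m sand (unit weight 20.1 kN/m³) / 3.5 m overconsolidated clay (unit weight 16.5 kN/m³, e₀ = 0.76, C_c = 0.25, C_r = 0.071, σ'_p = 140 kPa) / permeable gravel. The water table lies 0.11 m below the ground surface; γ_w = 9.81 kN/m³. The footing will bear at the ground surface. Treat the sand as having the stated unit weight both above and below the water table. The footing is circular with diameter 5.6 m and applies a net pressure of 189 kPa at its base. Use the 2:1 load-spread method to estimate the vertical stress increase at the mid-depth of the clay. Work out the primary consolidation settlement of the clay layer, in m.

Mid-depth of clay below the ground surface: z = 2.2 + 3.5/2 = 3.95 m.
Total vertical stress at mid-clay: σ_v = 20.1×2.2 + 16.5×1.75 = 73.095 kPa.
Pore pressure: u = 9.81×(3.95 − 0.11) = 37.67 kPa.
Initial effective stress: σ'_0 = σ_v − u = 73.095 − 37.67 = 35.425 kPa.
Stress increase at mid-clay by the 2:1 spreading method:
Δσ ≈ qD²/(D+z)² = 189×5.6²/(5.6+3.95)² = 64.988 kPa
Final effective stress: σ'_f = 35.425 + 64.988 = 100.41 kPa.
σ'_f = 100.41 ≤ σ'_p = 140 kPa, so the clay remains overconsolidated and only the recompression index applies:
S_c = C_r·H/(1+e₀)·log₁₀(σ'_f/σ'_0) = 0.071×3.5/1.76×log₁₀(100.41/35.425)
    = 0.14119 × 0.45247 = 0.06388 m

S_c ≈ 0.0639 m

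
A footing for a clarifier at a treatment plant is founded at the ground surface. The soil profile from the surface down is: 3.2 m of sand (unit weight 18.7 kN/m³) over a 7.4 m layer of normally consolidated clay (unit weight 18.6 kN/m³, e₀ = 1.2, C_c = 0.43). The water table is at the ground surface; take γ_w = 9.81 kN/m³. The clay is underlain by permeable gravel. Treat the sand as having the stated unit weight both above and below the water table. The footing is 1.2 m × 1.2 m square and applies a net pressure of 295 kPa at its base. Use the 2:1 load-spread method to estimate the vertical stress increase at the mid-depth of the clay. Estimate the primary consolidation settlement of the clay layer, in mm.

Mid-depth of clay below the ground surface: z = 3.2 + 7.4/2 = 6.9 m.
Total vertical stress at mid-clay: σ_v = 18.7×3.2 + 18.6×3.7 = 128.66 kPa.
Pore pressure: u = 9.81×(6.9 − 0) = 67.689 kPa.
Initial effective stress: σ'_0 = σ_v − u = 128.66 − 67.689 = 60.971 kPa.
Stress increase at mid-clay by the 2:1 spreading method:
Δσ = qBL/((B+z)(L+z)) = 295×1.2×1.2/((1.2+6.9)(1.2+6.9)) = 6.4746 kPa
Final effective stress: σ'_f = σ'_0 + Δσ = 60.971 + 6.4746 = 67.446 kPa.
Normally consolidated clay, so the full stress increment lies on the virgin compression line:
S_c = C_c·H/(1+e₀)·log₁₀(σ'_f/σ'_0) = 0.43×7.4/(1+1.2)×log₁₀(67.446/60.971)
    = 1.4464 × 0.043833 = 0.0634 m

S_c ≈ 63.4 mm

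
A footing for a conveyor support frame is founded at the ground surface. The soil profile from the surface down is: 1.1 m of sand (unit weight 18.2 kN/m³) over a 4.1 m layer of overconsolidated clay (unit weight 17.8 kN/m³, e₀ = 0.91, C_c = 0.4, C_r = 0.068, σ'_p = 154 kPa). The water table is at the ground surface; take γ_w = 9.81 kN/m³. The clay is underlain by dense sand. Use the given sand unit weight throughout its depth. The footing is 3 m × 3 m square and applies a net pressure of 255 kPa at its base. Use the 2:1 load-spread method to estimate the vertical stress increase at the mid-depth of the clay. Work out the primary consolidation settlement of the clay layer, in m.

S_c ≈ 0.077 m

Mid-depth of clay below the ground surface: z = 1.1 + 4.1/2 = 3.15 m.
Total vertical stress at mid-clay: σ_v = 18.2×1.1 + 17.8×2.05 = 56.51 kPa.
Pore pressure: u = 9.81×(3.15 − 0) = 30.902 kPa.
Initial effective stress: σ'_0 = σ_v − u = 56.51 − 30.902 = 25.608 kPa.
Stress increase at mid-clay by the 2:1 spreading method:
Δσ = qBL/((B+z)(L+z)) = 255×3×3/((3+3.15)(3+3.15)) = 60.678 kPa
Final effective stress: σ'_f = 25.608 + 60.678 = 86.286 kPa.
σ'_f = 86.286 ≤ σ'_p = 154 kPa, so the clay remains overconsolidated and only the recompression index applies:
S_c = C_r·H/(1+e₀)·log₁₀(σ'_f/σ'_0) = 0.068×4.1/1.91×log₁₀(86.286/25.608)
    = 0.14597 × 0.52756 = 0.07701 m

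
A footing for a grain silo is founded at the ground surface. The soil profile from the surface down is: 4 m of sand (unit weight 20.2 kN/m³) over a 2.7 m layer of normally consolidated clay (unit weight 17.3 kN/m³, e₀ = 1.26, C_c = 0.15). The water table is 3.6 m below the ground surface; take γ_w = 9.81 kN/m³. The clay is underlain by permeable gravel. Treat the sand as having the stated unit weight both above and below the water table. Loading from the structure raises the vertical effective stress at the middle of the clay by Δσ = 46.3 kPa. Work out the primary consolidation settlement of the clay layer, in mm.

S_c ≈ 33.2 mm

Mid-depth of clay below the ground surface: z = 4 + 2.7/2 = 5.35 m.
Total vertical stress at mid-clay: σ_v = 20.2×4 + 17.3×1.35 = 104.16 kPa.
Pore pressure: u = 9.81×(5.35 − 3.6) = 17.168 kPa.
Initial effective stress: σ'_0 = σ_v − u = 104.16 − 17.168 = 86.992 kPa.
Final effective stress: σ'_f = σ'_0 + Δσ = 86.992 + 46.3 = 133.29 kPa.
Normally consolidated clay, so the full stress increment lies on the virgin compression line:
S_c = C_c·H/(1+e₀)·log₁₀(σ'_f/σ'_0) = 0.15×2.7/(1+1.26)×log₁₀(133.29/86.992)
    = 0.1792 × 0.18532 = 0.03321 m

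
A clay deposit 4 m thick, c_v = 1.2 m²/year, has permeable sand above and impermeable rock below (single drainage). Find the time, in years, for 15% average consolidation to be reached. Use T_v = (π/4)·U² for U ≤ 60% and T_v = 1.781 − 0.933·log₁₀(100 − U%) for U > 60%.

t ≈ 0.236 years

Drainage path length: H_d = H = 4 m (single drainage).
U ≤ 60%: T_v = (π/4)·U² = (π/4)×0.15² = 0.017671.
t = T_v·H_d²/c_v = 0.017671×4²/1.2 = 0.2356 years.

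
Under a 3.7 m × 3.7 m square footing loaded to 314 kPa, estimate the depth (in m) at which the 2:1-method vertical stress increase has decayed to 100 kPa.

2:1 spreading — at depth z the loaded area has grown by z in each plan dimension:
qB²/(B+z)² = Δσ_z ⇒ z = B(√(q/Δσ_z) − 1) = 3.7×(√(314/100) − 1) = 2.856 m

z ≈ 2.86 m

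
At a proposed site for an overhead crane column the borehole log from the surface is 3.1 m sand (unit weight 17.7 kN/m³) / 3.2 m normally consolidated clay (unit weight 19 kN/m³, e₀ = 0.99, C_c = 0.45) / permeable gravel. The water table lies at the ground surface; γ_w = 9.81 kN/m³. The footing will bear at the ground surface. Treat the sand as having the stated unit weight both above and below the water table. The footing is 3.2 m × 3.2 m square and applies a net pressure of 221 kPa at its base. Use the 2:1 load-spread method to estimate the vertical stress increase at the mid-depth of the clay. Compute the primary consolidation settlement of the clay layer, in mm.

S_c ≈ 206 mm

Mid-depth of clay below the ground surface: z = 3.1 + 3.2/2 = 4.7 m.
Total vertical stress at mid-clay: σ_v = 17.7×3.1 + 19×1.6 = 85.27 kPa.
Pore pressure: u = 9.81×(4.7 − 0) = 46.107 kPa.
Initial effective stress: σ'_0 = σ_v − u = 85.27 − 46.107 = 39.163 kPa.
Stress increase at mid-clay by the 2:1 spreading method:
Δσ = qBL/((B+z)(L+z)) = 221×3.2×3.2/((3.2+4.7)(3.2+4.7)) = 36.261 kPa
Final effective stress: σ'_f = σ'_0 + Δσ = 39.163 + 36.261 = 75.424 kPa.
Normally consolidated clay, so the full stress increment lies on the virgin compression line:
S_c = C_c·H/(1+e₀)·log₁₀(σ'_f/σ'_0) = 0.45×3.2/(1+0.99)×log₁₀(75.424/39.163)
    = 0.72362 × 0.28463 = 0.206 m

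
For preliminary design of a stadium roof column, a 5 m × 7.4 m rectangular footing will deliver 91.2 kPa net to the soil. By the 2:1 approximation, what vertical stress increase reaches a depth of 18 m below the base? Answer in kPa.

By the 2:1 method the load spreads at 1 horizontal : 2 vertical, so at depth z the loaded area has grown by z in each plan dimension:
Δσ = qBL/((B+z)(L+z)) = 91.2×5×7.4/((5+18)(7.4+18)) = 5.7761 kPa

Δσ_z ≈ 5.78 kPa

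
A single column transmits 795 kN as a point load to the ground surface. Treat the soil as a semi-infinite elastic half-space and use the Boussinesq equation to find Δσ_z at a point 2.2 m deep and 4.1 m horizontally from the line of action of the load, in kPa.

Boussinesq vertical stress below a point load on an elastic half-space:
Δσ_z = 3P/(2πz²) · [1 + (r/z)²]^(−5/2)
r/z = 4.1/2.2 = 1.8636; [1+(r/z)²]^(−5/2) = 0.02363.
Δσ_z = 3×795/(2π×2.2²) × 0.02363 = 78.427 × 0.02363 = 1.853 kPa

Δσ_z ≈ 1.85 kPa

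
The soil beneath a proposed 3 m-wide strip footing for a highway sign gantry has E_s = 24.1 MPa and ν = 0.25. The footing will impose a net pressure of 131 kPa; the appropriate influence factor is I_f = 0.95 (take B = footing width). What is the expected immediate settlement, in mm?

Immediate (elastic) settlement: S_e = q·B·(1−ν²)/E_s · I_f.
E_s = 24.1 MPa = 24100 kPa.
S_e = 131 × 3 × (1 − 0.25²) / 24100 × 0.95
    = 131 × 3 × 0.9375 / 24100 × 0.95
    = 0.01452 m = 14.52 mm

S_e ≈ 14.5 mm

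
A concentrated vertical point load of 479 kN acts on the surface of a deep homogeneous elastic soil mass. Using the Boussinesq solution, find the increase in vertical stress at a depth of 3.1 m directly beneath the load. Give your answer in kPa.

Δσ_z ≈ 23.8 kPa

Boussinesq vertical stress below a point load on an elastic half-space:
Δσ_z = 3P/(2πz²) · [1 + (r/z)²]^(−5/2)
r/z = 0/3.1 = 0; [1+(r/z)²]^(−5/2) = 1.
Δσ_z = 3×479/(2π×3.1²) × 1 = 23.799 × 1 = 23.8 kPa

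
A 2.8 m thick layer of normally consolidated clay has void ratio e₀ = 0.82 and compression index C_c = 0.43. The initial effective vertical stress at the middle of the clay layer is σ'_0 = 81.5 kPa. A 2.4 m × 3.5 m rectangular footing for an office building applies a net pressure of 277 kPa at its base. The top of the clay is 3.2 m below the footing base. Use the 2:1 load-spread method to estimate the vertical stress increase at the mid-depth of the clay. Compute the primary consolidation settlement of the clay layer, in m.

Mid-depth of clay below the footing base: z = 3.2 + 2.8/2 = 4.6 m.
Stress increase at mid-clay by the 2:1 spreading method:
Δσ = qBL/((B+z)(L+z)) = 277×2.4×3.5/((2.4+4.6)(3.5+4.6)) = 41.037 kPa
Final effective stress: σ'_f = σ'_0 + Δσ = 81.5 + 41.037 = 122.54 kPa.
Normally consolidated clay, so the full stress increment lies on the virgin compression line:
S_c = C_c·H/(1+e₀)·log₁₀(σ'_f/σ'_0) = 0.43×2.8/(1+0.82)×log₁₀(122.54/81.5)
    = 0.66154 × 0.17712 = 0.1172 m

S_c ≈ 0.117 m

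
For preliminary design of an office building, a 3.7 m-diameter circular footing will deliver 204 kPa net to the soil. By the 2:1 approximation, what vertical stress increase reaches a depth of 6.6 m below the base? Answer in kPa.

Δσ_z ≈ 26.3 kPa

By the 2:1 method the load spreads at 1 horizontal : 2 vertical, so at depth z the loaded area has grown by z in each plan dimension:
Δσ ≈ qD²/(D+z)² = 204×3.7²/(3.7+6.6)² = 26.324 kPa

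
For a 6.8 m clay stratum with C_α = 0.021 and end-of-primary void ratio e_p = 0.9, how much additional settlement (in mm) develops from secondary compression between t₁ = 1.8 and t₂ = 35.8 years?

S_s ≈ 97.6 mm

Secondary compression: S_s = C_α·H/(1+e_p)·log₁₀(t₂/t₁)
S_s = 0.021×6.8/(1+0.9)×log₁₀(35.8/1.8)
    = 0.07516 × 1.299 = 0.0976 m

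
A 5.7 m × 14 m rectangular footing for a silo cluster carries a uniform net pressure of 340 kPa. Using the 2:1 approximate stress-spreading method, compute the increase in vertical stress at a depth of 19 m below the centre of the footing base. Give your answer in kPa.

Δσ_z ≈ 33.3 kPa

By the 2:1 method the load spreads at 1 horizontal : 2 vertical, so at depth z the loaded area has grown by z in each plan dimension:
Δσ = qBL/((B+z)(L+z)) = 340×5.7×14/((5.7+19)(14+19)) = 33.287 kPa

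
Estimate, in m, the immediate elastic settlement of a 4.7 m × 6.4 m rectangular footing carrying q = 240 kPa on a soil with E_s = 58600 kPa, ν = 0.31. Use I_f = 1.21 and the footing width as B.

S_e ≈ 0.0211 m

Immediate (elastic) settlement: S_e = q·B·(1−ν²)/E_s · I_f.
S_e = 240 × 4.7 × (1 − 0.31²) / 58600 × 1.21
    = 240 × 4.7 × 0.9039 / 58600 × 1.21
    = 0.02105 m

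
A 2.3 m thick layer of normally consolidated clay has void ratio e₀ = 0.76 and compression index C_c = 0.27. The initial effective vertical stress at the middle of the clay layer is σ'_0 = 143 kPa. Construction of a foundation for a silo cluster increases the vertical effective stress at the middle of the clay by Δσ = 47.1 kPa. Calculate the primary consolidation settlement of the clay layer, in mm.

Final effective stress: σ'_f = σ'_0 + Δσ = 143 + 47.1 = 190.1 kPa.
Normally consolidated clay, so the full stress increment lies on the virgin compression line:
S_c = C_c·H/(1+e₀)·log₁₀(σ'_f/σ'_0) = 0.27×2.3/(1+0.76)×log₁₀(190.1/143)
    = 0.35284 × 0.12365 = 0.04363 m

S_c ≈ 43.6 mm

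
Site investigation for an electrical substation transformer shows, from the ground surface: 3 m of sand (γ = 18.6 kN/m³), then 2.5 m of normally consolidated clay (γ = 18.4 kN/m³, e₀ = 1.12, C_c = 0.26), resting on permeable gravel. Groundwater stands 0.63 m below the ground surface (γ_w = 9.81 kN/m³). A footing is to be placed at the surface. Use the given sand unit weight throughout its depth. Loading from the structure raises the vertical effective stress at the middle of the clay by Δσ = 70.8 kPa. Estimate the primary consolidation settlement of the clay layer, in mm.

S_c ≈ 129 mm

Mid-depth of clay below the ground surface: z = 3 + 2.5/2 = 4.25 m.
Total vertical stress at mid-clay: σ_v = 18.6×3 + 18.4×1.25 = 78.8 kPa.
Pore pressure: u = 9.81×(4.25 − 0.63) = 35.512 kPa.
Initial effective stress: σ'_0 = σ_v − u = 78.8 − 35.512 = 43.288 kPa.
Final effective stress: σ'_f = σ'_0 + Δσ = 43.288 + 70.8 = 114.09 kPa.
Normally consolidated clay, so the full stress increment lies on the virgin compression line:
S_c = C_c·H/(1+e₀)·log₁₀(σ'_f/σ'_0) = 0.26×2.5/(1+1.12)×log₁₀(114.09/43.288)
    = 0.3066 × 0.42088 = 0.129 m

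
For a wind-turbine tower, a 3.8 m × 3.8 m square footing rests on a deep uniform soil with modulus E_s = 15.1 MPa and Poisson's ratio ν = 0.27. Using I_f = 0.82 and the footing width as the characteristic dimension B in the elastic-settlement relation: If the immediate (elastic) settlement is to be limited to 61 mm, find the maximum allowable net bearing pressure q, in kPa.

q ≈ 319 kPa

E_s = 15.1 MPa = 15100 kPa.
S_e = q·B·(1−ν²)/E_s · I_f  ⇒  q = S_e·E_s / (B·(1−ν²)·I_f).
q = 0.061 × 15100 / (3.8 × 0.9271 × 0.82) = 318.8 kPa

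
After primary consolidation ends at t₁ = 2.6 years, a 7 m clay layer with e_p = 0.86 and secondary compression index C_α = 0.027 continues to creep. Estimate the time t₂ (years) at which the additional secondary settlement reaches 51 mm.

t₂ ≈ 8.26 years

S_s = C_α·H/(1+e_p)·log₁₀(t₂/t₁) ⇒ log₁₀(t₂/t₁) = S_s·(1+e_p)/(C_α·H).
log₁₀(t₂/t₁) = 0.051 × (1+0.86) / (0.027×7) = 0.5019
t₂ = t₁ × 10^0.5019 = 2.6 × 3.176 = 8.258 years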